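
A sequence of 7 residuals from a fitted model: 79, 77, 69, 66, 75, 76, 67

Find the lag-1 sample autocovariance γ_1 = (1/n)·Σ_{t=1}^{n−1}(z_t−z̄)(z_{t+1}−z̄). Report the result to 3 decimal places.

Mean z̄ = (79 + 77 + 69 + 66 + 75 + 76 + 67)/7 = 72.7143
Deviations: 6.2857, 4.2857, -3.7143, -6.7143, 2.2857, 3.2857, -5.7143
Σ_{t=1}^{6}(z_t−z̄)(z_{t+1}−z̄) = 9.3469
γ_1 = 9.3469 / 7 = 1.335

1.335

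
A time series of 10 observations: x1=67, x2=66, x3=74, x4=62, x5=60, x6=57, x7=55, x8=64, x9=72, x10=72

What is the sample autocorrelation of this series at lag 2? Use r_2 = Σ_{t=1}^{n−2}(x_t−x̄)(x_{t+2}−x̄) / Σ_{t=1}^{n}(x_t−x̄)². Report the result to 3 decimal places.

Mean x̄ = (67 + 66 + 74 + 62 + 60 + 57 + 55 + 64 + 72 + 72)/10 = 64.9000
Numerator Σ_{t=1}^{8}(x_t−x̄)(x_{t+2}−x̄) = -26.8200
Denominator Σ(x_t−x̄)² = 382.9000
r_2 = -26.8200 / 382.9000 = -0.070

-0.070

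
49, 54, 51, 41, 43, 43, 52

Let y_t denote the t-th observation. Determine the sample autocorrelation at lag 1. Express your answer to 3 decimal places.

Mean ȳ = (49 + 54 + 51 + 41 + 43 + 43 + 52)/7 = 47.5714
Σ(y_t−ȳ)(y_{t+1}−ȳ) = (9.1837) + (22.0408) + (-22.5306) + (30.0408) + (20.8980) + (-20.2449) = 39.3878
Denominator Σ(y_t−ȳ)² = 159.7143
r_1 = 39.3878 / 159.7143 = 0.247

0.247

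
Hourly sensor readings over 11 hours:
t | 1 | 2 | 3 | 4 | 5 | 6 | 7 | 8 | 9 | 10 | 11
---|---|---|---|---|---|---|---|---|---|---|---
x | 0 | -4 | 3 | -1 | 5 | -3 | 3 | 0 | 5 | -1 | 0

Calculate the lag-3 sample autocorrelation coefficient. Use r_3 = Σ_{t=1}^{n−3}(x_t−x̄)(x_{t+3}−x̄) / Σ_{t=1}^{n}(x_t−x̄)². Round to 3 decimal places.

-0.594

Mean x̄ = (0 − 4 + 3 − 1 + 5 − 3 + 3 + 0 + 5 − 1 + 0)/11 = 0.6364
Numerator Σ_{t=1}^{8}(x_t−x̄)(x_{t+3}−x̄) = -53.7603
Denominator Σ(x_t−x̄)² = 90.5455
r_3 = -53.7603 / 90.5455 = -0.594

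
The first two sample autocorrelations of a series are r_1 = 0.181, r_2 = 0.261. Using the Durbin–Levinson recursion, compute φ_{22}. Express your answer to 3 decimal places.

0.236

φ_{22} = (r_2 − r_1²) / (1 − r_1²)
r_1² = (0.181)² = 0.032761
Numerator = 0.261 − 0.0328 = 0.2282; denominator = 1 − 0.0328 = 0.9672
φ_{22} = 0.2282 / 0.9672 = 0.236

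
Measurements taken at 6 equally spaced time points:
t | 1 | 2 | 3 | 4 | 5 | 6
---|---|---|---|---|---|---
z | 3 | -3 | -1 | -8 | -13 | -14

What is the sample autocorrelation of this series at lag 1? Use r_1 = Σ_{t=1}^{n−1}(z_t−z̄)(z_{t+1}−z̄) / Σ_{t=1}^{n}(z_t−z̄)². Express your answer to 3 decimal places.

Mean z̄ = (3 − 3 − 1 − 8 − 13 − 14)/6 = -6.0000
Σ(z_t−z̄)(z_{t+1}−z̄) = (27.0000) + (15.0000) + (-10.0000) + (14.0000) + (56.0000) = 102.0000
Denominator Σ(z_t−z̄)² = 232.0000
r_1 = 102.0000 / 232.0000 = 0.440

0.440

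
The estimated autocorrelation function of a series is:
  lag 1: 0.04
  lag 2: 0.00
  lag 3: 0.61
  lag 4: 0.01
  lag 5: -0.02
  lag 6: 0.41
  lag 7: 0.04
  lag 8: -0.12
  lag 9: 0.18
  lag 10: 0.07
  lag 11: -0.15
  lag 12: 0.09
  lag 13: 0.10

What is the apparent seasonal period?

3

The largest autocorrelation is r_3 = 0.61, with weaker echoes at lags 6 (0.41) and 9 (0.18); the remaining lags stay at or below 0.10.
The dominant spike at lag 3 indicates a seasonal period of 3.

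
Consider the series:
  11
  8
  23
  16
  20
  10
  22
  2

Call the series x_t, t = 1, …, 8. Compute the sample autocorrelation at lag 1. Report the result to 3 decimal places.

-0.405

Mean x̄ = (11 + 8 + 23 + 16 + 20 + 10 + 22 + 2)/8 = 14.0000
Deviations from mean: -3.0000, -6.0000, 9.0000, 2.0000, 6.0000, -4.0000, 8.0000, -12.0000
Σ(x_t−x̄)(x_{t+1}−x̄) = (18.0000) + (-54.0000) + (18.0000) + (12.0000) + (-24.0000) + (-32.0000) + (-96.0000) = -158.0000
Denominator Σ(x_t−x̄)² = 390.0000
r_1 = -158.0000 / 390.0000 = -0.405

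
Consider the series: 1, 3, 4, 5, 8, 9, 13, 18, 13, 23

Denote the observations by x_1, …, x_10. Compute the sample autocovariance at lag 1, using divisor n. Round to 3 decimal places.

Mean x̄ = (1 + 3 + 4 + 5 + 8 + 9 + 13 + 18 + 13 + 23)/10 = 9.7000
Σ_{t=1}^{9}(x_t−x̄)(x_{t+1}−x̄) = 228.8100
γ_1 = 228.8100 / 10 = 22.881

22.881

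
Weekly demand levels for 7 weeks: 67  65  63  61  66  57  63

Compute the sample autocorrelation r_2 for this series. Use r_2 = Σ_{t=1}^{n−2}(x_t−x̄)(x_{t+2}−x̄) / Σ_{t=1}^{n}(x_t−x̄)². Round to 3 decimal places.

Mean x̄ = (67 + 65 + 63 + 61 + 66 + 57 + 63)/7 = 63.1429
Deviations from mean: 3.8571, 1.8571, -0.1429, -2.1429, 2.8571, -6.1429, -0.1429
Numerator Σ_{t=1}^{5}(x_t−x̄)(x_{t+2}−x̄) = 7.8163
Denominator Σ(x_t−x̄)² = 68.8571
r_2 = 7.8163 / 68.8571 = 0.114

0.114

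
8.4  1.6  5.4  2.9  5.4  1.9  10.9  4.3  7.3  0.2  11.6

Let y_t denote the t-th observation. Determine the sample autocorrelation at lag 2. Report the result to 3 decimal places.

Mean ȳ = (8.4 + 1.6 + 5.4 + 2.9 + 5.4 + 1.9 + 10.9 + 4.3 + 7.3 + 0.2 + 11.6)/11 = 5.4455
Numerator Σ_{t=1}^{9}(y_t−ȳ)(y_{t+2}−ȳ) = 50.0322
Denominator Σ(y_t−ȳ)² = 142.4673
r_2 = 50.0322 / 142.4673 = 0.351

0.351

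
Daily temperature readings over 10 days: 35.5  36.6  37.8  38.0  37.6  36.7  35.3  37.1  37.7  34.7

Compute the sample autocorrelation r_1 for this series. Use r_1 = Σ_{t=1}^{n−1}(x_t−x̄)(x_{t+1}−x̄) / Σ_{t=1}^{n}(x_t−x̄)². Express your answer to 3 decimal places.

Mean x̄ = (35.5 + 36.6 + 37.8 + 38.0 + 37.6 + 36.7 + 35.3 + 37.1 + 37.7 + 34.7)/10 = 36.7000
Numerator Σ_{t=1}^{9}(x_t−x̄)(x_{t+1}−x̄) = 0.4500
Denominator Σ(x_t−x̄)² = 12.2800
r_1 = 0.4500 / 12.2800 = 0.037

0.037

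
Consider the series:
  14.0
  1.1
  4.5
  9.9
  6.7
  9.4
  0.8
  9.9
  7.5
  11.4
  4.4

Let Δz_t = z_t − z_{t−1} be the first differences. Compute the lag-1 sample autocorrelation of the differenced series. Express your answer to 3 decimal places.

First differences Δz: -12.9, 3.4, 5.4, -3.2, 2.7, -8.6, 9.1, -2.4, 3.9, -7.0
Mean of differences = -0.9600
Numerator Σ(Δz_t−Δz̄)(Δz_{t+1}−Δz̄) = -202.4336
Denominator Σ(Δz_t−Δz̄)² = 442.1840
r_1(Δz) = -202.4336 / 442.1840 = -0.458

-0.458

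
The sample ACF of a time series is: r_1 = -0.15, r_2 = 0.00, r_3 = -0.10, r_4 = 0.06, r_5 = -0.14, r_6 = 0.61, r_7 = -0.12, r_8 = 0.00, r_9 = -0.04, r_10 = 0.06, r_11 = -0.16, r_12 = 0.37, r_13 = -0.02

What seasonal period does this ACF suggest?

The largest autocorrelation is r_6 = 0.61, with a weaker echo at lag 12 (0.37); the remaining lags stay at or below 0.06.
The dominant spike at lag 6 indicates a seasonal period of 6.

6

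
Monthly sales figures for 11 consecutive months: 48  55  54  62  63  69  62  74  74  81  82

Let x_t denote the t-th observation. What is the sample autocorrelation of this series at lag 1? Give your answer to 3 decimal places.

0.610

Mean x̄ = (48 + 55 + 54 + 62 + 63 + 69 + 62 + 74 + 74 + 81 + 82)/11 = 65.8182
Numerator Σ_{t=1}^{10}(x_t−x̄)(x_{t+1}−x̄) = 760.9669
Denominator Σ(x_t−x̄)² = 1247.6364
r_1 = 760.9669 / 1247.6364 = 0.610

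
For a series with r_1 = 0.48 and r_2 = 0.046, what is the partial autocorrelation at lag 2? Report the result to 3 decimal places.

φ_{22} = (r_2 − r_1²) / (1 − r_1²)
r_1² = (0.48)² = 0.2304
Numerator = 0.046 − 0.2304 = -0.1844; denominator = 1 − 0.2304 = 0.7696
φ_{22} = -0.1844 / 0.7696 = -0.240

-0.240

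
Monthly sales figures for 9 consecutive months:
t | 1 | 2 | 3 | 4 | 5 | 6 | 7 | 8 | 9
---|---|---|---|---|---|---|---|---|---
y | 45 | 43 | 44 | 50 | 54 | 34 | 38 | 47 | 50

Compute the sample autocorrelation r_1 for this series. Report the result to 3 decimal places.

Mean ȳ = (45 + 43 + 44 + 50 + 54 + 34 + 38 + 47 + 50)/9 = 45.0000
Numerator Σ_{t=1}^{8}(y_t−ȳ)(y_{t+1}−ȳ) = 16.0000
Denominator Σ(y_t−ȳ)² = 310.0000
r_1 = 16.0000 / 310.0000 = 0.052

0.052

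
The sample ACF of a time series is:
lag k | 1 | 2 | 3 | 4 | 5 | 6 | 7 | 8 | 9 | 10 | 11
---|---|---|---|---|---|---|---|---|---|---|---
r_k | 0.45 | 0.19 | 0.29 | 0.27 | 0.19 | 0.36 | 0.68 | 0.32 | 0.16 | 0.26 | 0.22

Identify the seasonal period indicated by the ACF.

7

The largest autocorrelation is r_7 = 0.68; the remaining lags stay at or below 0.45. The elevated value at lag 1 (0.45), dropping to 0.19 at lag 2, reflects decaying short-term dependence rather than seasonality.
The dominant spike at lag 7 indicates a seasonal period of 7.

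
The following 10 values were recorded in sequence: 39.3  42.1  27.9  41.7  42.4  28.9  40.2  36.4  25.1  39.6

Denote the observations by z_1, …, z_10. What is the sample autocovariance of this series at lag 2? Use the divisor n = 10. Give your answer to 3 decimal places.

-10.537

Mean z̄ = (39.3 + 42.1 + 27.9 + 41.7 + 42.4 + 28.9 + 40.2 + 36.4 + 25.1 + 39.6)/10 = 36.3600
Σ_{t=1}^{8}(z_t−z̄)(z_{t+2}−z̄) = -105.3692
γ_2 = -105.3692 / 10 = -10.537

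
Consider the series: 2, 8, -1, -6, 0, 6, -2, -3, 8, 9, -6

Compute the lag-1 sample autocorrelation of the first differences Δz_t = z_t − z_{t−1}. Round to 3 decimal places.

-0.093

First differences Δz: 6, -9, -5, 6, 6, -8, -1, 11, 1, -15
Mean of differences = -0.8000
Numerator Σ(Δz_t−Δz̄)(Δz_{t+1}−Δz̄) = -57.8400
Denominator Σ(Δz_t−Δz̄)² = 619.6000
r_1(Δz) = -57.8400 / 619.6000 = -0.093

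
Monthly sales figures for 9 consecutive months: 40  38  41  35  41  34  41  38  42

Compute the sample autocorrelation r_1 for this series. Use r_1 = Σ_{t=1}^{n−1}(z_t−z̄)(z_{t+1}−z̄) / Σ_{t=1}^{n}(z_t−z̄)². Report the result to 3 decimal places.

Mean z̄ = (40 + 38 + 41 + 35 + 41 + 34 + 41 + 38 + 42)/9 = 38.8889
Numerator Σ_{t=1}^{8}(z_t−z̄)(z_{t+1}−z̄) = -44.5679
Denominator Σ(z_t−z̄)² = 64.8889
r_1 = -44.5679 / 64.8889 = -0.687

-0.687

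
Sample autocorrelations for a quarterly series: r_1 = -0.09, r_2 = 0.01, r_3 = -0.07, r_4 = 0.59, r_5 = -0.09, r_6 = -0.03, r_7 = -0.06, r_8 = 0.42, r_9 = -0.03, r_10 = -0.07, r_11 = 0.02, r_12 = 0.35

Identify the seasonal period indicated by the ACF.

4

The largest autocorrelation is r_4 = 0.59, with weaker echoes at lags 8 (0.42) and 12 (0.35); the remaining lags stay at or below 0.02.
The dominant spike at lag 4 indicates a seasonal period of 4.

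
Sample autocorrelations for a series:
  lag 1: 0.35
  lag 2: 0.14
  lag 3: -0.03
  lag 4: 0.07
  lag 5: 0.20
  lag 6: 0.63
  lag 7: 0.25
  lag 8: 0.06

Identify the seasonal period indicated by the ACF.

The largest autocorrelation is r_6 = 0.63; the remaining lags stay at or below 0.35. The elevated value at lag 1 (0.35), dropping to 0.14 at lag 2, reflects decaying short-term dependence rather than seasonality.
The dominant spike at lag 6 indicates a seasonal period of 6.

6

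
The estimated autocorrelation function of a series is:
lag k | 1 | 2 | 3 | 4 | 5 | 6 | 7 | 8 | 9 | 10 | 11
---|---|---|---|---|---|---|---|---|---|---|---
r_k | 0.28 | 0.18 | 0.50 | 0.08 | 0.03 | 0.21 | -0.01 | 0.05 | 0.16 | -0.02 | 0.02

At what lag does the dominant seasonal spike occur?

3

The largest autocorrelation is r_3 = 0.50; the remaining lags stay at or below 0.28. The elevated value at lag 1 (0.28), dropping to 0.18 at lag 2, reflects decaying short-term dependence rather than seasonality.
The dominant spike at lag 3 indicates a seasonal period of 3.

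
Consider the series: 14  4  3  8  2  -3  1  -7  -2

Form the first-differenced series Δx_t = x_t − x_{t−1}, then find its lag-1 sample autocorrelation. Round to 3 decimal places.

-0.435

First differences Δx: -10, -1, 5, -6, -5, 4, -8, 5
Mean of differences = -2.0000
Numerator Σ(Δx_t−Δx̄)(Δx_{t+1}−Δx̄) = -113.0000
Denominator Σ(Δx_t−Δx̄)² = 260.0000
r_1(Δx) = -113.0000 / 260.0000 = -0.435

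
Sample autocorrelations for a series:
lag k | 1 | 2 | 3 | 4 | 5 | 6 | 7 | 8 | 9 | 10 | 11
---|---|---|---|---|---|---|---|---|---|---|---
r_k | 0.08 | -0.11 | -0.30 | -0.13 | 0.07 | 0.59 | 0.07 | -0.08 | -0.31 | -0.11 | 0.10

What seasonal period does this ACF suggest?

The largest autocorrelation is r_6 = 0.59; the remaining lags stay at or below 0.10.
The dominant spike at lag 6 indicates a seasonal period of 6.

6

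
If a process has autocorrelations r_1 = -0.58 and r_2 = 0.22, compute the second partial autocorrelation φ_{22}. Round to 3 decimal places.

φ_{22} = (r_2 − r_1²) / (1 − r_1²)
r_1² = (-0.58)² = 0.3364
Numerator = 0.22 − 0.3364 = -0.1164; denominator = 1 − 0.3364 = 0.6636
φ_{22} = -0.1164 / 0.6636 = -0.175

-0.175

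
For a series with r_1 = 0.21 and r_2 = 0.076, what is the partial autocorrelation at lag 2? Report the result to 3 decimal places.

0.033

φ_{22} = (r_2 − r_1²) / (1 − r_1²)
r_1² = (0.21)² = 0.0441
Numerator = 0.076 − 0.0441 = 0.0319; denominator = 1 − 0.0441 = 0.9559
φ_{22} = 0.0319 / 0.9559 = 0.033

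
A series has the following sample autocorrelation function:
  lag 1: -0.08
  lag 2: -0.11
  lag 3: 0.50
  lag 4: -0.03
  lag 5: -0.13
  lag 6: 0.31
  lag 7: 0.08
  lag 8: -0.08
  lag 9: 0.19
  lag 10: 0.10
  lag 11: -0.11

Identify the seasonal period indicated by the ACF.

The largest autocorrelation is r_3 = 0.50, with weaker echoes at lags 6 (0.31) and 9 (0.19); the remaining lags stay at or below 0.10.
The dominant spike at lag 3 indicates a seasonal period of 3.

3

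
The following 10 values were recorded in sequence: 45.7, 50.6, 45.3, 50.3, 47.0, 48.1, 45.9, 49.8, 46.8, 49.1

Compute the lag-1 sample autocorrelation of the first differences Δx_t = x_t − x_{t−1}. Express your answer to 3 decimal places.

-0.825

First differences Δx: 4.9, -5.3, 5.0, -3.3, 1.1, -2.2, 3.9, -3.0, 2.3
Mean of differences = 0.3778
Numerator Σ(Δx_t−Δx̄)(Δx_{t+1}−Δx̄) = -100.9072
Denominator Σ(Δx_t−Δx̄)² = 122.2556
r_1(Δx) = -100.9072 / 122.2556 = -0.825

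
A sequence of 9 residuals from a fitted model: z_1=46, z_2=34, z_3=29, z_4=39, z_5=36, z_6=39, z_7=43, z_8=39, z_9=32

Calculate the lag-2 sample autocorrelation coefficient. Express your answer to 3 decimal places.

-0.437

Mean z̄ = (46 + 34 + 29 + 39 + 36 + 39 + 43 + 39 + 32)/9 = 37.4444
Σ(z_t−z̄)(z_{t+2}−z̄) = (-72.2469) + (-5.3580) + (12.1975) + (2.4198) + (-8.0247) + (2.4198) + (-30.2469) = -98.8395
Denominator Σ(z_t−z̄)² = 226.2222
r_2 = -98.8395 / 226.2222 = -0.437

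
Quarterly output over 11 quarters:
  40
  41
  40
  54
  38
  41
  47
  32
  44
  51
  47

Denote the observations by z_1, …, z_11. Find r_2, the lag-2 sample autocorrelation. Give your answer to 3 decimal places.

-0.249

Mean z̄ = (40 + 41 + 40 + 54 + 38 + 41 + 47 + 32 + 44 + 51 + 47)/11 = 43.1818
Numerator Σ_{t=1}^{9}(z_t−z̄)(z_{t+2}−z̄) = -97.1570
Denominator Σ(z_t−z̄)² = 389.6364
r_2 = -97.1570 / 389.6364 = -0.249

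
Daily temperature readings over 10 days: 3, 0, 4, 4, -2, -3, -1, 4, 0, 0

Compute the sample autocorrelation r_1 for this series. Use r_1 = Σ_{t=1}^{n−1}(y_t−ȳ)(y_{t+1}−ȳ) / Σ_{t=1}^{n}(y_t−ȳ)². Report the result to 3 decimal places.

Mean ȳ = (3 + 0 + 4 + 4 − 2 − 3 − 1 + 4 + 0 + 0)/10 = 0.9000
Numerator Σ_{t=1}^{9}(y_t−ȳ)(y_{t+1}−ȳ) = 6.7900
Denominator Σ(y_t−ȳ)² = 62.9000
r_1 = 6.7900 / 62.9000 = 0.108

0.108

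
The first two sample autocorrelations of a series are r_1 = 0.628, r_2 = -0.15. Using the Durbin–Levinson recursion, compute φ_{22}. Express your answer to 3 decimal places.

-0.899

φ_{22} = (r_2 − r_1²) / (1 − r_1²)
r_1² = (0.628)² = 0.394384
Numerator = -0.15 − 0.3944 = -0.5444; denominator = 1 − 0.3944 = 0.6056
φ_{22} = -0.5444 / 0.6056 = -0.899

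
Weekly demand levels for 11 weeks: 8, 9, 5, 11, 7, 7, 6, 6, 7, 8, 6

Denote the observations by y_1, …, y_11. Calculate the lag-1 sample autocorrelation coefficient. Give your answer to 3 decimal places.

Mean ȳ = (8 + 9 + 5 + 11 + 7 + 7 + 6 + 6 + 7 + 8 + 6)/11 = 7.2727
Numerator Σ_{t=1}^{10}(y_t−ȳ)(y_{t+1}−ȳ) = -10.8926
Denominator Σ(y_t−ȳ)² = 28.1818
r_1 = -10.8926 / 28.1818 = -0.387

-0.387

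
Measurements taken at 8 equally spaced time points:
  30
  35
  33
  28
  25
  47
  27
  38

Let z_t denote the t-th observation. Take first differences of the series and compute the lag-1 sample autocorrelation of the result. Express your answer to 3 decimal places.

First differences Δz: 5, -2, -5, -3, 22, -20, 11
Mean of differences = 1.1429
Numerator Σ(Δz_t−Δz̄)(Δz_{t+1}−Δz̄) = -703.1633
Denominator Σ(Δz_t−Δz̄)² = 1058.8571
r_1(Δz) = -703.1633 / 1058.8571 = -0.664

-0.664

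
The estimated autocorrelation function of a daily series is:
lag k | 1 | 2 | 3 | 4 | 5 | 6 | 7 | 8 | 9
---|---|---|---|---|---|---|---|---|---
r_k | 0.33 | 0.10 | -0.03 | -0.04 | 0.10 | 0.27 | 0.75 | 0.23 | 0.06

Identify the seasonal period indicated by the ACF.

The largest autocorrelation is r_7 = 0.75; the remaining lags stay at or below 0.33. The elevated value at lag 1 (0.33), dropping to 0.10 at lag 2, reflects decaying short-term dependence rather than seasonality.
The dominant spike at lag 7 indicates a seasonal period of 7.

7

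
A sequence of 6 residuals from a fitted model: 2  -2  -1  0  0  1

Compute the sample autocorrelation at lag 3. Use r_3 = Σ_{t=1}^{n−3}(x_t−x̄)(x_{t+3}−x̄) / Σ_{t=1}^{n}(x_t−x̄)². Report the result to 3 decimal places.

Mean x̄ = (2 − 2 − 1 + 0 + 0 + 1)/6 = 0.0000
Deviations from mean: 2.0000, -2.0000, -1.0000, 0.0000, 0.0000, 1.0000
Σ(x_t−x̄)(x_{t+3}−x̄) = (0.0000) + (0.0000) + (-1.0000) = -1.0000
Denominator Σ(x_t−x̄)² = 10.0000
r_3 = -1.0000 / 10.0000 = -0.100

-0.100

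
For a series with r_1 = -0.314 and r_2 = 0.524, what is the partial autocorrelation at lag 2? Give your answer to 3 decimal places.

0.472

φ_{22} = (r_2 − r_1²) / (1 − r_1²)
r_1² = (-0.314)² = 0.098596
Numerator = 0.524 − 0.0986 = 0.4254; denominator = 1 − 0.0986 = 0.9014
φ_{22} = 0.4254 / 0.9014 = 0.472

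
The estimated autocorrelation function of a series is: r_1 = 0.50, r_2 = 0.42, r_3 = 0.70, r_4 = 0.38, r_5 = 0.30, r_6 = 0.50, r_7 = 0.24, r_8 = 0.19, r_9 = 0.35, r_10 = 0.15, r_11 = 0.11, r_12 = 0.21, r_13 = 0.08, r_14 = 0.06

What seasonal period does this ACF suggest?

3

The largest autocorrelation is r_3 = 0.70; the remaining lags stay at or below 0.50. The elevated value at lag 1 (0.50), dropping to 0.42 at lag 2, reflects decaying short-term dependence rather than seasonality.
The dominant spike at lag 3 indicates a seasonal period of 3.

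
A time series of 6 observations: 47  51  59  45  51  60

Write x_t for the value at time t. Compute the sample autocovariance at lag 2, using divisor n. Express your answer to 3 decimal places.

Mean x̄ = (47 + 51 + 59 + 45 + 51 + 60)/6 = 52.1667
Deviations: -5.1667, -1.1667, 6.8333, -7.1667, -1.1667, 7.8333
Σ_{t=1}^{4}(x_t−x̄)(x_{t+2}−x̄) = -91.0556
γ_2 = -91.0556 / 6 = -15.176

-15.176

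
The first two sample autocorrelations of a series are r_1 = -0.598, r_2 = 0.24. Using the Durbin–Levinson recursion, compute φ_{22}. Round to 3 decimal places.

φ_{22} = (r_2 − r_1²) / (1 − r_1²)
r_1² = (-0.598)² = 0.357604
Numerator = 0.24 − 0.3576 = -0.1176; denominator = 1 − 0.3576 = 0.6424
φ_{22} = -0.1176 / 0.6424 = -0.183

-0.183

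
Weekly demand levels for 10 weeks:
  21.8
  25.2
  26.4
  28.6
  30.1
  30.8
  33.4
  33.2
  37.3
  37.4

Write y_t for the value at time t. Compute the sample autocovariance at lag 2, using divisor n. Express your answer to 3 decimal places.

8.476

Mean ȳ = (21.8 + 25.2 + 26.4 + 28.6 + 30.1 + 30.8 + 33.4 + 33.2 + 37.3 + 37.4)/10 = 30.4200
Σ_{t=1}^{8}(y_t−ȳ)(y_{t+2}−ȳ) = 84.7572
γ_2 = 84.7572 / 10 = 8.476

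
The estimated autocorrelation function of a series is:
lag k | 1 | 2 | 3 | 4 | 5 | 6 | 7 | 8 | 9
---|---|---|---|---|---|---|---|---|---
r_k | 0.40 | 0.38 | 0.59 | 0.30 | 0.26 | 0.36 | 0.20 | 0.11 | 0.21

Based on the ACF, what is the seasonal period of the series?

The largest autocorrelation is r_3 = 0.59; the remaining lags stay at or below 0.40. The elevated value at lag 1 (0.40), dropping to 0.38 at lag 2, reflects decaying short-term dependence rather than seasonality.
The dominant spike at lag 3 indicates a seasonal period of 3.

3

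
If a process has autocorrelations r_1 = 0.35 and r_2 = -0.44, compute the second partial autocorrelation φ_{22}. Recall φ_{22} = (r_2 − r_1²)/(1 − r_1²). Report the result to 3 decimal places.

φ_{22} = (r_2 − r_1²) / (1 − r_1²)
r_1² = (0.35)² = 0.1225
Numerator = -0.44 − 0.1225 = -0.5625; denominator = 1 − 0.1225 = 0.8775
φ_{22} = -0.5625 / 0.8775 = -0.641

-0.641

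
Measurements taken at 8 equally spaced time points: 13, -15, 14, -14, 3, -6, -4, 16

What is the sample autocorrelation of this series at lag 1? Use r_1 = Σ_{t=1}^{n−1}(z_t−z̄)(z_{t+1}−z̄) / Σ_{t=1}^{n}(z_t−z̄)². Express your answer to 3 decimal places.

Mean z̄ = (13 − 15 + 14 − 14 + 3 − 6 − 4 + 16)/8 = 0.8750
Deviations from mean: 12.1250, -15.8750, 13.1250, -14.8750, 2.1250, -6.8750, -4.8750, 15.1250
Numerator Σ_{t=1}^{7}(z_t−z̄)(z_{t+1}−z̄) = -682.5156
Denominator Σ(z_t−z̄)² = 1096.8750
r_1 = -682.5156 / 1096.8750 = -0.622

-0.622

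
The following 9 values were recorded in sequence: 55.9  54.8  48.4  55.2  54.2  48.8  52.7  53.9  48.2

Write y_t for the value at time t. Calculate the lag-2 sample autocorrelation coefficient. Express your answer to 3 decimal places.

Mean ȳ = (55.9 + 54.8 + 48.4 + 55.2 + 54.2 + 48.8 + 52.7 + 53.9 + 48.2)/9 = 52.4556
Σ(y_t−ȳ)(y_{t+2}−ȳ) = (-13.9691) + (6.4342) + (-7.0747) + (-10.0325) + (0.4264) + (-5.2802) + (-1.0402) = -30.5362
Denominator Σ(y_t−ȳ)² = 78.0022
r_2 = -30.5362 / 78.0022 = -0.391

-0.391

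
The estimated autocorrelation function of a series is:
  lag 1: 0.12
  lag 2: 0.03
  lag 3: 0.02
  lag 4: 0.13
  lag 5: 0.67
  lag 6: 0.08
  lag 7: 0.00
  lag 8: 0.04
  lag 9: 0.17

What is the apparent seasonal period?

The largest autocorrelation is r_5 = 0.67; the remaining lags stay at or below 0.17.
The dominant spike at lag 5 indicates a seasonal period of 5.

5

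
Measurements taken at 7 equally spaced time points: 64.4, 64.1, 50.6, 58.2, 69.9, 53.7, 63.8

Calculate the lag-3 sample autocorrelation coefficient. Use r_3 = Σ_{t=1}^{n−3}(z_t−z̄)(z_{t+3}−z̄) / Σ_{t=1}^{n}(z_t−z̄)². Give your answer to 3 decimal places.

Mean z̄ = (64.4 + 64.1 + 50.6 + 58.2 + 69.9 + 53.7 + 63.8)/7 = 60.6714
Deviations from mean: 3.7286, 3.4286, -10.0714, -2.4714, 9.2286, -6.9714, 3.1286
Σ(z_t−z̄)(z_{t+3}−z̄) = (-9.2149) + (31.6408) + (70.2122) + (-7.7320) = 84.9061
Denominator Σ(z_t−z̄)² = 276.7543
r_3 = 84.9061 / 276.7543 = 0.307

0.307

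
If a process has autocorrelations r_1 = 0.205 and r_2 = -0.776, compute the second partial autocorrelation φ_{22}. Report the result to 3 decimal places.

φ_{22} = (r_2 − r_1²) / (1 − r_1²)
r_1² = (0.205)² = 0.042025
Numerator = -0.776 − 0.0420 = -0.8180; denominator = 1 − 0.0420 = 0.9580
φ_{22} = -0.8180 / 0.9580 = -0.854

-0.854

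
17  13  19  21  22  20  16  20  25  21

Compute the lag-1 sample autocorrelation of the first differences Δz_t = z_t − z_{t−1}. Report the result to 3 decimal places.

First differences Δz: -4, 6, 2, 1, -2, -4, 4, 5, -4
Mean of differences = 0.4444
Numerator Σ(Δz_t−Δz̄)(Δz_{t+1}−Δz̄) = -25.5309
Denominator Σ(Δz_t−Δz̄)² = 132.2222
r_1(Δz) = -25.5309 / 132.2222 = -0.193

-0.193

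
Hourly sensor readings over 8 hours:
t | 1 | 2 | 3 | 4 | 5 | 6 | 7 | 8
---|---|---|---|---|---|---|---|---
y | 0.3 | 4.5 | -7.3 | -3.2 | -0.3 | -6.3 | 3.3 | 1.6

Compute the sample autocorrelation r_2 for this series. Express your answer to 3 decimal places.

-0.175

Mean ȳ = (0.3 + 4.5 − 7.3 − 3.2 − 0.3 − 6.3 + 3.3 + 1.6)/8 = -0.9250
Deviations from mean: 1.2250, 5.4250, -6.3750, -2.2750, 0.6250, -5.3750, 4.2250, 2.5250
Numerator Σ_{t=1}^{6}(y_t−ȳ)(y_{t+2}−ȳ) = -22.8388
Denominator Σ(y_t−ȳ)² = 130.2550
r_2 = -22.8388 / 130.2550 = -0.175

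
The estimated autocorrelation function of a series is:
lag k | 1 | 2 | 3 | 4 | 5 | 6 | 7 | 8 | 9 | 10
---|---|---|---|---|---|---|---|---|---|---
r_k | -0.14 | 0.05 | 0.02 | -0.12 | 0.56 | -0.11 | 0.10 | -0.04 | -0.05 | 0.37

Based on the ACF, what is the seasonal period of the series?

5

The largest autocorrelation is r_5 = 0.56, with a weaker echo at lag 10 (0.37); the remaining lags stay at or below 0.10.
The dominant spike at lag 5 indicates a seasonal period of 5.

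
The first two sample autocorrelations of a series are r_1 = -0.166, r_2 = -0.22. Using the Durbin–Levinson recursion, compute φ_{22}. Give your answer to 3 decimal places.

φ_{22} = (r_2 − r_1²) / (1 − r_1²)
r_1² = (-0.166)² = 0.027556
Numerator = -0.22 − 0.0276 = -0.2476; denominator = 1 − 0.0276 = 0.9724
φ_{22} = -0.2476 / 0.9724 = -0.255

-0.255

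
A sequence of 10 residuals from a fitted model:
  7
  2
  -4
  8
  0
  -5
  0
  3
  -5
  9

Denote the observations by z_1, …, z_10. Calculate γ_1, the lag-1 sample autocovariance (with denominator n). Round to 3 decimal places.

-8.675

Mean z̄ = (7 + 2 − 4 + 8 + 0 − 5 + 0 + 3 − 5 + 9)/10 = 1.5000
Σ_{t=1}^{9}(z_t−z̄)(z_{t+1}−z̄) = -86.7500
γ_1 = -86.7500 / 10 = -8.675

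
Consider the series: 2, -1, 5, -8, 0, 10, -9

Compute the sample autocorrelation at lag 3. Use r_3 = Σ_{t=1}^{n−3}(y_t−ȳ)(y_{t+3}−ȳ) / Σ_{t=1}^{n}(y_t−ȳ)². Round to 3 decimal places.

0.381

Mean ȳ = (2 − 1 + 5 − 8 + 0 + 10 − 9)/7 = -0.1429
Σ(y_t−ȳ)(y_{t+3}−ȳ) = (-16.8367) + (-0.1224) + (52.1633) + (69.5918) = 104.7959
Denominator Σ(y_t−ȳ)² = 274.8571
r_3 = 104.7959 / 274.8571 = 0.381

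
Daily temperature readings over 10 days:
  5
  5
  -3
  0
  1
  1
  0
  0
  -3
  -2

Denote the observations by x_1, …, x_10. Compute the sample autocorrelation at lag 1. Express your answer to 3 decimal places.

Mean x̄ = (5 + 5 − 3 + 0 + 1 + 1 + 0 + 0 − 3 − 2)/10 = 0.4000
Numerator Σ_{t=1}^{9}(x_t−x̄)(x_{t+1}−x̄) = 16.4400
Denominator Σ(x_t−x̄)² = 72.4000
r_1 = 16.4400 / 72.4000 = 0.227

0.227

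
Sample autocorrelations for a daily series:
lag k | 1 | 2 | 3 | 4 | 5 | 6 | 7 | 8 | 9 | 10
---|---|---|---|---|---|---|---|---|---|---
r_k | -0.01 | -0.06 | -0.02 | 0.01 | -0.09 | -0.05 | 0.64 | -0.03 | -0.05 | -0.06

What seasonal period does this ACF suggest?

7

The largest autocorrelation is r_7 = 0.64; the remaining lags stay at or below 0.01.
The dominant spike at lag 7 indicates a seasonal period of 7.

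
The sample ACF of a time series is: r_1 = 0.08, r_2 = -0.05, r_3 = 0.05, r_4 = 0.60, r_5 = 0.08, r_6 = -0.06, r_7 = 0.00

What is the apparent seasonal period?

The largest autocorrelation is r_4 = 0.60; the remaining lags stay at or below 0.08.
The dominant spike at lag 4 indicates a seasonal period of 4.

4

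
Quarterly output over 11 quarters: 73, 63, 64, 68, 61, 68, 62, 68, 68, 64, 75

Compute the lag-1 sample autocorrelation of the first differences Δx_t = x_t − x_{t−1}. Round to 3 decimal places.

First differences Δx: -10, 1, 4, -7, 7, -6, 6, 0, -4, 11
Mean of differences = 0.2000
Numerator Σ(Δx_t−Δx̄)(Δx_{t+1}−Δx̄) = -205.2400
Denominator Σ(Δx_t−Δx̄)² = 423.6000
r_1(Δx) = -205.2400 / 423.6000 = -0.485

-0.485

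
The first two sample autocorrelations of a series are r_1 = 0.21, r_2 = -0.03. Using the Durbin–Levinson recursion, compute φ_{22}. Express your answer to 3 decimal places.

-0.078

φ_{22} = (r_2 − r_1²) / (1 − r_1²)
r_1² = (0.21)² = 0.0441
Numerator = -0.03 − 0.0441 = -0.0741; denominator = 1 − 0.0441 = 0.9559
φ_{22} = -0.0741 / 0.9559 = -0.078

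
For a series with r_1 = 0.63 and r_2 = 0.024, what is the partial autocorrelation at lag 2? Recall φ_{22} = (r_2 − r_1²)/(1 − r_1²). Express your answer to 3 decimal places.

φ_{22} = (r_2 − r_1²) / (1 − r_1²)
r_1² = (0.63)² = 0.3969
Numerator = 0.024 − 0.3969 = -0.3729; denominator = 1 − 0.3969 = 0.6031
φ_{22} = -0.3729 / 0.6031 = -0.618

-0.618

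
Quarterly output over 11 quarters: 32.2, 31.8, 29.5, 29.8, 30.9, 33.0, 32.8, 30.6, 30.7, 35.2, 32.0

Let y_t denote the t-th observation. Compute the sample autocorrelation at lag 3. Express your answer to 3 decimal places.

-0.108

Mean ȳ = (32.2 + 31.8 + 29.5 + 29.8 + 30.9 + 33.0 + 32.8 + 30.6 + 30.7 + 35.2 + 32.0)/11 = 31.6818
Numerator Σ_{t=1}^{8}(y_t−ȳ)(y_{t+3}−ȳ) = -2.9064
Denominator Σ(y_t−ȳ)² = 26.7964
r_3 = -2.9064 / 26.7964 = -0.108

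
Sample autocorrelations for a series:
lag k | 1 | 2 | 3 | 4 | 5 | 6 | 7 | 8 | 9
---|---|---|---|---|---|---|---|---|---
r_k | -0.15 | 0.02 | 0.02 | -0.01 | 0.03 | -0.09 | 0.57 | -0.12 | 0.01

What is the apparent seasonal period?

7

The largest autocorrelation is r_7 = 0.57; the remaining lags stay at or below 0.03.
The dominant spike at lag 7 indicates a seasonal period of 7.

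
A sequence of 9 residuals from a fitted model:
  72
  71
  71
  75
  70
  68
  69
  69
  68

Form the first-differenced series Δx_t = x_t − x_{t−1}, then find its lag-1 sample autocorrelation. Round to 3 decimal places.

First differences Δx: -1, 0, 4, -5, -2, 1, 0, -1
Mean of differences = -0.5000
Numerator Σ(Δx_t−Δx̄)(Δx_{t+1}−Δx̄) = -13.2500
Denominator Σ(Δx_t−Δx̄)² = 46.0000
r_1(Δx) = -13.2500 / 46.0000 = -0.288

-0.288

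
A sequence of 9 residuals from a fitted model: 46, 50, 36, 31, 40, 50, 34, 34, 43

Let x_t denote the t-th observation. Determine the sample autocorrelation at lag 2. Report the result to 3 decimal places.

Mean x̄ = (46 + 50 + 36 + 31 + 40 + 50 + 34 + 34 + 43)/9 = 40.4444
Numerator Σ_{t=1}^{7}(x_t−x̄)(x_{t+2}−x̄) = -278.3951
Denominator Σ(x_t−x̄)² = 412.2222
r_2 = -278.3951 / 412.2222 = -0.675

-0.675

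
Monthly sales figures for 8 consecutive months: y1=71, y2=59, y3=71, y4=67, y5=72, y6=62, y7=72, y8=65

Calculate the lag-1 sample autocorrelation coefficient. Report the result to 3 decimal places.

Mean ȳ = (71 + 59 + 71 + 67 + 72 + 62 + 72 + 65)/8 = 67.3750
Σ(y_t−ȳ)(y_{t+1}−ȳ) = (-30.3594) + (-30.3594) + (-1.3594) + (-1.7344) + (-24.8594) + (-24.8594) + (-10.9844) = -124.5156
Denominator Σ(y_t−ȳ)² = 173.8750
r_1 = -124.5156 / 173.8750 = -0.716

-0.716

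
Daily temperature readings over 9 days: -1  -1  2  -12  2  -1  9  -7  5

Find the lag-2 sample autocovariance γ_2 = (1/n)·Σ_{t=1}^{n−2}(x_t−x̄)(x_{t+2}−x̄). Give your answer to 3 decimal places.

10.623

Mean x̄ = (-1 − 1 + 2 − 12 + 2 − 1 + 9 − 7 + 5)/9 = -0.4444
Σ_{t=1}^{7}(x_t−x̄)(x_{t+2}−x̄) = 95.6049
γ_2 = 95.6049 / 9 = 10.623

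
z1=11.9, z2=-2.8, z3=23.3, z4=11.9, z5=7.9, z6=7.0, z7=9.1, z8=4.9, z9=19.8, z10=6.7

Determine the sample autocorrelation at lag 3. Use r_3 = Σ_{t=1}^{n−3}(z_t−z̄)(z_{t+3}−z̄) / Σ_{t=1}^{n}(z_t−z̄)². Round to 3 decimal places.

Mean z̄ = (11.9 − 2.8 + 23.3 + 11.9 + 7.9 + 7.0 + 9.1 + 4.9 + 19.8 + 6.7)/10 = 9.9700
Numerator Σ_{t=1}^{7}(z_t−z̄)(z_{t+3}−z̄) = -26.9657
Denominator Σ(z_t−z̄)² = 495.1010
r_3 = -26.9657 / 495.1010 = -0.054

-0.054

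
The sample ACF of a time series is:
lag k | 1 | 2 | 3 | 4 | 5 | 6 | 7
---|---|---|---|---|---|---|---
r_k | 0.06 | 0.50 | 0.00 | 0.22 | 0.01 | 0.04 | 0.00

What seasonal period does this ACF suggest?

The largest autocorrelation is r_2 = 0.50, with a weaker echo at lag 4 (0.22); the remaining lags stay at or below 0.06.
The dominant spike at lag 2 indicates a seasonal period of 2.

2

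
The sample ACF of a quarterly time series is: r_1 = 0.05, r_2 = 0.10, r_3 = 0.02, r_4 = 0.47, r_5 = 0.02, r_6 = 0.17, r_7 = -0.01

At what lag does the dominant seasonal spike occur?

4

The largest autocorrelation is r_4 = 0.47; the remaining lags stay at or below 0.17.
The dominant spike at lag 4 indicates a seasonal period of 4.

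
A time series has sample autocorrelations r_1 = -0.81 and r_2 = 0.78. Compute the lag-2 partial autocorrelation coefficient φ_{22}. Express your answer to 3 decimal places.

0.360

φ_{22} = (r_2 − r_1²) / (1 − r_1²)
r_1² = (-0.81)² = 0.6561
Numerator = 0.78 − 0.6561 = 0.1239; denominator = 1 − 0.6561 = 0.3439
φ_{22} = 0.1239 / 0.3439 = 0.360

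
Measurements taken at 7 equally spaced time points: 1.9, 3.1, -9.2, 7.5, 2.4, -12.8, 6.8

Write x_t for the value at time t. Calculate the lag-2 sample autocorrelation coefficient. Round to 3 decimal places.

-0.259

Mean x̄ = (1.9 + 3.1 − 9.2 + 7.5 + 2.4 − 12.8 + 6.8)/7 = -0.0429
Deviations from mean: 1.9429, 3.1429, -9.1571, 7.5429, 2.4429, -12.7571, 6.8429
Σ(x_t−x̄)(x_{t+2}−x̄) = (-17.7910) + (23.7061) + (-22.3696) + (-96.2253) + (16.7161) = -95.9637
Denominator Σ(x_t−x̄)² = 369.9371
r_2 = -95.9637 / 369.9371 = -0.259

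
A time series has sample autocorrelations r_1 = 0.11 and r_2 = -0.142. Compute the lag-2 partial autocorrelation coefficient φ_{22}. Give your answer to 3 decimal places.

-0.156

φ_{22} = (r_2 − r_1²) / (1 − r_1²)
r_1² = (0.11)² = 0.0121
Numerator = -0.142 − 0.0121 = -0.1541; denominator = 1 − 0.0121 = 0.9879
φ_{22} = -0.1541 / 0.9879 = -0.156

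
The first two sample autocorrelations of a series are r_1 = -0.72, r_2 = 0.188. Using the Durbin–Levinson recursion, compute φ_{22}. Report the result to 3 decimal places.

φ_{22} = (r_2 − r_1²) / (1 − r_1²)
r_1² = (-0.72)² = 0.5184
Numerator = 0.188 − 0.5184 = -0.3304; denominator = 1 − 0.5184 = 0.4816
φ_{22} = -0.3304 / 0.4816 = -0.686

-0.686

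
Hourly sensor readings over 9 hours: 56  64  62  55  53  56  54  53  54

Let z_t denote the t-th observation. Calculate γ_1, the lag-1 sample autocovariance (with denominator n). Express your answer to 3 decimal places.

Mean z̄ = (56 + 64 + 62 + 55 + 53 + 56 + 54 + 53 + 54)/9 = 56.3333
Σ_{t=1}^{8}(z_t−z̄)(z_{t+1}−z̄) = 55.2222
γ_1 = 55.2222 / 9 = 6.136

6.136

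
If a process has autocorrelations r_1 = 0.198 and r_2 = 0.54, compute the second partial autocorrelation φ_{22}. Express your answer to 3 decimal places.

φ_{22} = (r_2 − r_1²) / (1 − r_1²)
r_1² = (0.198)² = 0.039204
Numerator = 0.54 − 0.0392 = 0.5008; denominator = 1 − 0.0392 = 0.9608
φ_{22} = 0.5008 / 0.9608 = 0.521

0.521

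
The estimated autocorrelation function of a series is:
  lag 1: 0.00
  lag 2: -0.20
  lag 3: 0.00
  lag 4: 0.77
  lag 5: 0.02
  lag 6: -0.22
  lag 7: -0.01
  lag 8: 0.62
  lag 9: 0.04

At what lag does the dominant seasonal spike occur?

The largest autocorrelation is r_4 = 0.77, with a weaker echo at lag 8 (0.62); the remaining lags stay at or below 0.04.
The dominant spike at lag 4 indicates a seasonal period of 4.

4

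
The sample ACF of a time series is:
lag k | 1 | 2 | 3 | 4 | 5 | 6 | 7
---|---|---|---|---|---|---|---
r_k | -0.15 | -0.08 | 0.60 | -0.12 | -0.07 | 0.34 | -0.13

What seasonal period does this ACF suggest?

3

The largest autocorrelation is r_3 = 0.60, with a weaker echo at lag 6 (0.34); the remaining lags stay at or below -0.07.
The dominant spike at lag 3 indicates a seasonal period of 3.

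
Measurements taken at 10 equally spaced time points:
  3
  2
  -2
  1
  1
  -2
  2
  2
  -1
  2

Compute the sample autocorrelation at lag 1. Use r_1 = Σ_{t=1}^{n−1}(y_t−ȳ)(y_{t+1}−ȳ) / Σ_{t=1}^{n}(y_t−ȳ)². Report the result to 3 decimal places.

-0.272

Mean ȳ = (3 + 2 − 2 + 1 + 1 − 2 + 2 + 2 − 1 + 2)/10 = 0.8000
Numerator Σ_{t=1}^{9}(y_t−ȳ)(y_{t+1}−ȳ) = -8.0400
Denominator Σ(y_t−ȳ)² = 29.6000
r_1 = -8.0400 / 29.6000 = -0.272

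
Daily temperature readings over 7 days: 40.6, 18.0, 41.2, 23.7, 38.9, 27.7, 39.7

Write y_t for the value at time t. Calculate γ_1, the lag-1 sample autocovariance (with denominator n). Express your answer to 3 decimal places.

-62.514

Mean ȳ = (40.6 + 18.0 + 41.2 + 23.7 + 38.9 + 27.7 + 39.7)/7 = 32.8286
Σ_{t=1}^{6}(y_t−ȳ)(y_{t+1}−ȳ) = -437.5965
γ_1 = -437.5965 / 7 = -62.514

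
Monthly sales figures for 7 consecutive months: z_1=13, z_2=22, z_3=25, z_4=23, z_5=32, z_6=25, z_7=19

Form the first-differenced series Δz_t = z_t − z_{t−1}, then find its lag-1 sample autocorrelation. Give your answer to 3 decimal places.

-0.087

First differences Δz: 9, 3, -2, 9, -7, -6
Mean of differences = 1.0000
Numerator Σ(Δz_t−Δz̄)(Δz_{t+1}−Δz̄) = -22.0000
Denominator Σ(Δz_t−Δz̄)² = 254.0000
r_1(Δz) = -22.0000 / 254.0000 = -0.087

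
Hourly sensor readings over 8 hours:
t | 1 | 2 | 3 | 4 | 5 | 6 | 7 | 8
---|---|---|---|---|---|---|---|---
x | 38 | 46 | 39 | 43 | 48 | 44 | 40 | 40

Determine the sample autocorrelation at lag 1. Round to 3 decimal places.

-0.168

Mean x̄ = (38 + 46 + 39 + 43 + 48 + 44 + 40 + 40)/8 = 42.2500
Deviations from mean: -4.2500, 3.7500, -3.2500, 0.7500, 5.7500, 1.7500, -2.2500, -2.2500
Numerator Σ_{t=1}^{7}(x_t−x̄)(x_{t+1}−x̄) = -15.0625
Denominator Σ(x_t−x̄)² = 89.5000
r_1 = -15.0625 / 89.5000 = -0.168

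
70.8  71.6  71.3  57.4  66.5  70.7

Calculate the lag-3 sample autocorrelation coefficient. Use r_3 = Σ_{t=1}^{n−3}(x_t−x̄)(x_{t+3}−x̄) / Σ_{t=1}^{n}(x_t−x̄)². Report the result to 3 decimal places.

-0.170

Mean x̄ = (70.8 + 71.6 + 71.3 + 57.4 + 66.5 + 70.7)/6 = 68.0500
Deviations from mean: 2.7500, 3.5500, 3.2500, -10.6500, -1.5500, 2.6500
Σ(x_t−x̄)(x_{t+3}−x̄) = (-29.2875) + (-5.5025) + (8.6125) = -26.1775
Denominator Σ(x_t−x̄)² = 153.5750
r_3 = -26.1775 / 153.5750 = -0.170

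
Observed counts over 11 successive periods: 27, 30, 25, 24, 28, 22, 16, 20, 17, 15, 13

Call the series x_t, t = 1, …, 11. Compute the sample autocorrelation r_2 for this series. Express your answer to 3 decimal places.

Mean x̄ = (27 + 30 + 25 + 24 + 28 + 22 + 16 + 20 + 17 + 15 + 13)/11 = 21.5455
Numerator Σ_{t=1}^{9}(x_t−x̄)(x_{t+2}−x̄) = 100.6777
Denominator Σ(x_t−x̄)² = 330.7273
r_2 = 100.6777 / 330.7273 = 0.304

0.304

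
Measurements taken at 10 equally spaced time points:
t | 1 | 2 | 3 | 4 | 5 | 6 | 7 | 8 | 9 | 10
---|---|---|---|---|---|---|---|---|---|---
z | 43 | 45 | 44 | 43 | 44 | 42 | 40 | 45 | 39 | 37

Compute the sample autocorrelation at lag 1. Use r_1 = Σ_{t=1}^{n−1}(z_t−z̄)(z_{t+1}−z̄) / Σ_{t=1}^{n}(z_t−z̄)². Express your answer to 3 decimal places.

Mean z̄ = (43 + 45 + 44 + 43 + 44 + 42 + 40 + 45 + 39 + 37)/10 = 42.2000
Numerator Σ_{t=1}^{9}(z_t−z̄)(z_{t+1}−z̄) = 11.7600
Denominator Σ(z_t−z̄)² = 65.6000
r_1 = 11.7600 / 65.6000 = 0.179

0.179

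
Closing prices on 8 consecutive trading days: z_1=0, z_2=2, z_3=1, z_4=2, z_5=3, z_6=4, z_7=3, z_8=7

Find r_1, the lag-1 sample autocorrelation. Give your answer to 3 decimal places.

Mean z̄ = (0 + 2 + 1 + 2 + 3 + 4 + 3 + 7)/8 = 2.7500
Deviations from mean: -2.7500, -0.7500, -1.7500, -0.7500, 0.2500, 1.2500, 0.2500, 4.2500
Numerator Σ_{t=1}^{7}(z_t−z̄)(z_{t+1}−z̄) = 6.1875
Denominator Σ(z_t−z̄)² = 31.5000
r_1 = 6.1875 / 31.5000 = 0.196

0.196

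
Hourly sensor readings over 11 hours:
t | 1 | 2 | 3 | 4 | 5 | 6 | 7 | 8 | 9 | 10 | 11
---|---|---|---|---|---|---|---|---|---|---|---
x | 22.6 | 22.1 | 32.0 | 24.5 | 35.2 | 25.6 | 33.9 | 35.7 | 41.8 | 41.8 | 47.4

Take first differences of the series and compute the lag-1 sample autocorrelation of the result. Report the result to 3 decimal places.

-0.842

First differences Δx: -0.5, 9.9, -7.5, 10.7, -9.6, 8.3, 1.8, 6.1, 0.0, 5.6
Mean of differences = 2.4800
Numerator Σ(Δx_t−Δx̄)(Δx_{t+1}−Δx̄) = -370.9364
Denominator Σ(Δx_t−Δx̄)² = 440.3560
r_1(Δx) = -370.9364 / 440.3560 = -0.842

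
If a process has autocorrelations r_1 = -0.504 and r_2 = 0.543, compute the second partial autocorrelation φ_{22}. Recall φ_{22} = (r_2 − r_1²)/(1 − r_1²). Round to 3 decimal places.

φ_{22} = (r_2 − r_1²) / (1 − r_1²)
r_1² = (-0.504)² = 0.254016
Numerator = 0.543 − 0.2540 = 0.2890; denominator = 1 − 0.2540 = 0.7460
φ_{22} = 0.2890 / 0.7460 = 0.387

0.387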